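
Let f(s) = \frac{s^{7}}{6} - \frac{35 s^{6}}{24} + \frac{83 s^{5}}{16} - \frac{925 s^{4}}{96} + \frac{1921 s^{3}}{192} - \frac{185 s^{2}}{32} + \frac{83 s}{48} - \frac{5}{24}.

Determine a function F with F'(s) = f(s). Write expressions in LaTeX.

An antiderivative is F(s) = \frac{\left(2 s^{2} - 5 s + 2\right)^{4}}{768}.

The substitution u = \frac{s^{2}}{2} - \frac{5 s}{4} + \frac{1}{2} works: f is exactly (dF/du)*(du/ds) for that inner function.
Check: d/ds[\frac{\left(2 s^{2} - 5 s + 2\right)^{4}}{768}] = \frac{s^{7}}{6} - \frac{35 s^{6}}{24} + \frac{83 s^{5}}{16} - \frac{925 s^{4}}{96} + \frac{1921 s^{3}}{192} - \frac{185 s^{2}}{32} + \frac{83 s}{48} - \frac{5}{24} = f(s).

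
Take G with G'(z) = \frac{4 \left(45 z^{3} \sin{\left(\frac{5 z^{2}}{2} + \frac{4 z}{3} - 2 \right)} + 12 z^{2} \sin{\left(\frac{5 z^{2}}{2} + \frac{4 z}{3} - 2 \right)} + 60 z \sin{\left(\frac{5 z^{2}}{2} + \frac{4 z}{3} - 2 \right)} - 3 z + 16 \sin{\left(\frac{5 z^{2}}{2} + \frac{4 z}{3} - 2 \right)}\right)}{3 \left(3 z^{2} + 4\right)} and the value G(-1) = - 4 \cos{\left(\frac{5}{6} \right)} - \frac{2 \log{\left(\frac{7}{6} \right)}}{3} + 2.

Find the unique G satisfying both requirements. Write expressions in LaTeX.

G(z) = - \frac{2 \log{\left(\frac{z^{2}}{2} + \frac{2}{3} \right)}}{3} - 4 \cos{\left(\frac{5 z^{2}}{2} + \frac{4 z}{3} - 2 \right)} + 2

A candidate passes only if d/dz[G] lands on the given G'(z) exactly.
A general antiderivative is - \frac{2 \log{\left(\frac{z^{2}}{2} + \frac{2}{3} \right)}}{3} - 4 \cos{\left(\frac{5 z^{2}}{2} + \frac{4 z}{3} - 2 \right)} + C.
The condition gives C = - 4 \cos{\left(\frac{5}{6} \right)} - \frac{2 \log{\left(\frac{7}{6} \right)}}{3} + 2 - (- 4 \cos{\left(\frac{5}{6} \right)} - \frac{2 \log{\left(\frac{7}{6} \right)}}{3}) = 2.
So G(z) = - \frac{2 \log{\left(\frac{z^{2}}{2} + \frac{2}{3} \right)}}{3} - 4 \cos{\left(\frac{5 z^{2}}{2} + \frac{4 z}{3} - 2 \right)} + 2.
Check: d/dz[- \frac{2 \log{\left(\frac{z^{2}}{2} + \frac{2}{3} \right)}}{3} - 4 \cos{\left(\frac{5 z^{2}}{2} + \frac{4 z}{3} - 2 \right)} + 2] = \frac{180 z^{3} \sin{\left(\frac{5 z^{2}}{2} + \frac{4 z}{3} - 2 \right)} + 48 z^{2} \sin{\left(\frac{5 z^{2}}{2} + \frac{4 z}{3} - 2 \right)} + 240 z \sin{\left(\frac{5 z^{2}}{2} + \frac{4 z}{3} - 2 \right)} - 12 z + 64 \sin{\left(\frac{5 z^{2}}{2} + \frac{4 z}{3} - 2 \right)}}{9 z^{2} + 12}, which equals G'(z).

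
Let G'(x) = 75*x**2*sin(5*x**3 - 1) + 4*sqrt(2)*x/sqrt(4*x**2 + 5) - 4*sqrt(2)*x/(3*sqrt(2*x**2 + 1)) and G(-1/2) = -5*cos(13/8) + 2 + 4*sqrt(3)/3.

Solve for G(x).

Integrate term by term and add the pieces.
A general antiderivative is 2*sqrt(2*x**2 + 5/2) - 2*sqrt(4*x**2 + 2)/3 - 5*cos(5*x**3 - 1) + C.
The condition gives C = -5*cos(13/8) + 2 + 4*sqrt(3)/3 - (-5*cos(13/8) + 4*sqrt(3)/3) = 2.
So G(x) = (-2*sqrt(2)*sqrt(2*x**2 + 1) + 3*sqrt(2)*sqrt(4*x**2 + 5) - 15*cos(5*x**3 - 1) + 6)/3.
Check: d/dx[(-2*sqrt(2)*sqrt(2*x**2 + 1) + 3*sqrt(2)*sqrt(4*x**2 + 5) - 15*cos(5*x**3 - 1) + 6)/3] = (225*x**2*sqrt(2*x**2 + 1)*sqrt(4*x**2 + 5)*sin(5*x**3 - 1) + 12*sqrt(2)*x*sqrt(2*x**2 + 1) - 4*sqrt(2)*x*sqrt(4*x**2 + 5))/(3*sqrt(2*x**2 + 1)*sqrt(4*x**2 + 5)), which equals G'(x).

G(x) = (-2*sqrt(2)*sqrt(2*x**2 + 1) + 3*sqrt(2)*sqrt(4*x**2 + 5) - 15*cos(5*x**3 - 1) + 6)/3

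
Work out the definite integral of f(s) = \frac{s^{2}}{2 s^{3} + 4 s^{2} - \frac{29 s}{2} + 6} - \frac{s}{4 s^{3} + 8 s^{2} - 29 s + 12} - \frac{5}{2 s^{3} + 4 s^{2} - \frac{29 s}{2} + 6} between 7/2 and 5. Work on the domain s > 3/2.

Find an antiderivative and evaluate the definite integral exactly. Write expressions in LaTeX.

The denominator factors as \left(s + 4\right) \left(2 s - 3\right) \left(2 s - 1\right); partial fractions split f into directly integrable pieces: \frac{10}{9 \left(2 s - 1\right)} - \frac{7}{11 \left(2 s - 3\right)} + \frac{26}{99 \left(s + 4\right)}.
F(s) = \frac{- 63 \log{\left(s - \frac{3}{2} \right)} + 110 \log{\left(s - \frac{1}{2} \right)} + 52 \log{\left(s + 4 \right)}}{198} is an antiderivative of f.
Check: d/ds[\frac{- 63 \log{\left(s - \frac{3}{2} \right)} + 110 \log{\left(s - \frac{1}{2} \right)} + 52 \log{\left(s + 4 \right)}}{198}] = \frac{2 s^{2} - s - 10}{4 s^{3} + 8 s^{2} - 29 s + 12}, which equals f(s).
F(5) = - \frac{7 \log{\left(\frac{7}{2} \right)}}{22} + \frac{26 \log{\left(9 \right)}}{99} + \frac{5 \log{\left(\frac{9}{2} \right)}}{9}; F(7/2) = - \frac{7 \log{\left(2 \right)}}{22} + \frac{26 \log{\left(\frac{15}{2} \right)}}{99} + \frac{5 \log{\left(3 \right)}}{9}.
Integral = F(5) - F(7/2) = - \frac{5 \log{\left(3 \right)}}{9} - \frac{26 \log{\left(\frac{15}{2} \right)}}{99} - \frac{7 \log{\left(\frac{7}{2} \right)}}{22} + \frac{7 \log{\left(2 \right)}}{22} + \frac{26 \log{\left(9 \right)}}{99} + \frac{5 \log{\left(\frac{9}{2} \right)}}{9}.

Antiderivative: F(s) = \frac{- 63 \log{\left(s - \frac{3}{2} \right)} + 110 \log{\left(s - \frac{1}{2} \right)} + 52 \log{\left(s + 4 \right)}}{198}; value = - \frac{5 \log{\left(3 \right)}}{9} - \frac{26 \log{\left(\frac{15}{2} \right)}}{99} - \frac{7 \log{\left(\frac{7}{2} \right)}}{22} + \frac{7 \log{\left(2 \right)}}{22} + \frac{26 \log{\left(9 \right)}}{99} + \frac{5 \log{\left(\frac{9}{2} \right)}}{9}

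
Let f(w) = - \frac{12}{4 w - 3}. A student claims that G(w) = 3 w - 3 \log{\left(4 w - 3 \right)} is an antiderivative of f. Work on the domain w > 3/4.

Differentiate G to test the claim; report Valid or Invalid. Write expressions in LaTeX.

Invalid: d/dw[G] - f = 3, which is not 0.

d/dw[G] = \frac{12 w - 21}{4 w - 3}
d/dw[G] - f(w) = 3 != 0.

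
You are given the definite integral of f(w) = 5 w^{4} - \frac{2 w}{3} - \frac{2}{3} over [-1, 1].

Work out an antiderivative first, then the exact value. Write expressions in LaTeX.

The integrand splits into summands that can be handled one at a time.
F(w) = \frac{12 w^{5} - 4 w^{2} - 8 w + 15}{12} is an antiderivative of f.
Check: d/dw[\frac{12 w^{5} - 4 w^{2} - 8 w + 15}{12}] = 5 w^{4} - \frac{2 w}{3} - \frac{2}{3} = f(w).
F(1) = \frac{5}{4}; F(-1) = \frac{7}{12}.
Integral = F(1) - F(-1) = \frac{2}{3}.

Antiderivative: F(w) = \frac{12 w^{5} - 4 w^{2} - 8 w + 15}{12}; value = \frac{2}{3}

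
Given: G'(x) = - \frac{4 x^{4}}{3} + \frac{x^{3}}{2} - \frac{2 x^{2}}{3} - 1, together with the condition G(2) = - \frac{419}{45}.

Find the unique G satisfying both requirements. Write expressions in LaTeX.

Integrate term by term and add the pieces.
A general antiderivative is - \frac{4 x^{5}}{15} + \frac{x^{4}}{8} - \frac{2 x^{3}}{9} - x + C.
The condition gives C = - \frac{419}{45} - (- \frac{464}{45}) = 1.
So G(x) = - \frac{4 x^{5}}{15} + \frac{x^{4}}{8} - \frac{2 x^{3}}{9} - x + 1.
Check: d/dx[- \frac{4 x^{5}}{15} + \frac{x^{4}}{8} - \frac{2 x^{3}}{9} - x + 1] = - \frac{4 x^{4}}{3} + \frac{x^{3}}{2} - \frac{2 x^{2}}{3} - 1 = G'(x).

G(x) = - \frac{4 x^{5}}{15} + \frac{x^{4}}{8} - \frac{2 x^{3}}{9} - x + 1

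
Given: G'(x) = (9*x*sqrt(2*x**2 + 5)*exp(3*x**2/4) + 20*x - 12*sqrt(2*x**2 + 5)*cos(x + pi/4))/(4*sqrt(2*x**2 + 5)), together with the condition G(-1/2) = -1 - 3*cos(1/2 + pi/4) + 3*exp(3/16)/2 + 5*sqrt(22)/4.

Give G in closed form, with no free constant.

Check a candidate G(x) by differentiating: d/dx[G] must match the given G'(x).
A general antiderivative is 5*sqrt(2*x**2 + 5)/2 + 3*exp(3*x**2/4)/2 - 3*sin(x + pi/4) + C.
The condition gives C = -1 - 3*cos(1/2 + pi/4) + 3*exp(3/16)/2 + 5*sqrt(22)/4 - (-3*cos(1/2 + pi/4) + 3*exp(3/16)/2 + 5*sqrt(22)/4) = -1.
So G(x) = (5*sqrt(2*x**2 + 5) + 3*exp(3*x**2/4) - 6*sin(x + pi/4) - 2)/2.
Check: d/dx[(5*sqrt(2*x**2 + 5) + 3*exp(3*x**2/4) - 6*sin(x + pi/4) - 2)/2] = (9*x*sqrt(2*x**2 + 5)*exp(3*x**2/4) + 20*x - 12*sqrt(2*x**2 + 5)*cos(x + pi/4))/(4*sqrt(2*x**2 + 5)) = G'(x).

G(x) = (5*sqrt(2*x**2 + 5) + 3*exp(3*x**2/4) - 6*sin(x + pi/4) - 2)/2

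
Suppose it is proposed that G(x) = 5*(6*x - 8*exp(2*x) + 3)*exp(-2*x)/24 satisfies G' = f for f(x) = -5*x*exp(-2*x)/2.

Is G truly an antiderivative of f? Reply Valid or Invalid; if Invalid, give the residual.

Valid - differentiating G returns exactly f.

d/dx[G] = -5*x*exp(-2*x)/2
This equals f(x) exactly, so the claim holds.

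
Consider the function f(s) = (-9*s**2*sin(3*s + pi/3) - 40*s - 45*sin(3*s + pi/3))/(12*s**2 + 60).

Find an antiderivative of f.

Any candidate F(s) must reproduce f(s) exactly when differentiated.
Check: d/ds[(-20*log(s**2 + 5) + 3*cos(3*s + pi/3))/12] = (-9*s**2*sin(3*s + pi/3) - 40*s - 45*sin(3*s + pi/3))/(12*s**2 + 60) = f(s).

An antiderivative is F(s) = (-20*log(s**2 + 5) + 3*cos(3*s + pi/3))/12.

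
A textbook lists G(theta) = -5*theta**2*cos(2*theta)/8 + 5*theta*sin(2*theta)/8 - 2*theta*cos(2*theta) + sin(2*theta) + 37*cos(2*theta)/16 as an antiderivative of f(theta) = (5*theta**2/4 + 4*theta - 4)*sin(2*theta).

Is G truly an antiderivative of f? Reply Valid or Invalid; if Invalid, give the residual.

Valid - the claim checks out under differentiation.

d/dtheta[G] = 5*theta**2*sin(2*theta)/4 + 4*theta*sin(2*theta) - 4*sin(2*theta)
This equals f(theta) exactly, so the claim holds.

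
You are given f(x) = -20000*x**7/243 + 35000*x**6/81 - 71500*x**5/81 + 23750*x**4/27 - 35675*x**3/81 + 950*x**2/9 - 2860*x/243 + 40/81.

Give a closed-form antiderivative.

f matches the chain-rule pattern g'(h)*h' with inner function h(x) = 5*x**2/3 - 5*x/2 + 1/3; substituting u = h(x) collapses the integral.
Check: d/dx[-4*(5*x**2/3 - 5*x/2 + 1/3)**4/3] = -20000*x**7/243 + 35000*x**6/81 - 71500*x**5/81 + 23750*x**4/27 - 35675*x**3/81 + 950*x**2/9 - 2860*x/243 + 40/81 = f(x).

An antiderivative is F(x) = -4*(5*x**2/3 - 5*x/2 + 1/3)**4/3.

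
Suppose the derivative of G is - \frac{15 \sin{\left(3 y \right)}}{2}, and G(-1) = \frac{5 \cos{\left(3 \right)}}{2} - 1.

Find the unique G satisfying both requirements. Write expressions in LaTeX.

G(y) = \frac{5 \cos{\left(3 y \right)}}{2} - 1

Whatever form G(y) takes, its d/dy must return the stated G'(y).
A general antiderivative is \frac{5 \cos{\left(3 y \right)}}{2} + C.
The condition gives C = \frac{5 \cos{\left(3 \right)}}{2} - 1 - (\frac{5 \cos{\left(3 \right)}}{2}) = -1.
So G(y) = \frac{5 \cos{\left(3 y \right)}}{2} - 1.
Check: d/dy[\frac{5 \cos{\left(3 y \right)}}{2} - 1] = - \frac{15 \sin{\left(3 y \right)}}{2} = G'(y).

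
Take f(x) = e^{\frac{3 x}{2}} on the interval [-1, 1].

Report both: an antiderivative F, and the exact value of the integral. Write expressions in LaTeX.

Any candidate F(x) must reproduce f(x) exactly when differentiated.
F(x) = \frac{2 e^{\frac{3 x}{2}}}{3} is an antiderivative of f.
Check: d/dx[\frac{2 e^{\frac{3 x}{2}}}{3}] = e^{\frac{3 x}{2}} = f(x).
F(1) = \frac{2 e^{\frac{3}{2}}}{3}; F(-1) = \frac{2}{3 e^{\frac{3}{2}}}.
Integral = F(1) - F(-1) = - \frac{2}{3 e^{\frac{3}{2}}} + \frac{2 e^{\frac{3}{2}}}{3}.

Antiderivative: F(x) = \frac{2 e^{\frac{3 x}{2}}}{3}; value = - \frac{2}{3 e^{\frac{3}{2}}} + \frac{2 e^{\frac{3}{2}}}{3}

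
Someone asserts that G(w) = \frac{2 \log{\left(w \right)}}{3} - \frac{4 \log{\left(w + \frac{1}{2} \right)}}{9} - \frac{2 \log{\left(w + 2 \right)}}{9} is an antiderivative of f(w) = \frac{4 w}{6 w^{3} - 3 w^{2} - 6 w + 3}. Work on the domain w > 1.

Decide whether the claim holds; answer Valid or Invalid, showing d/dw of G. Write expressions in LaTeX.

d/dw[G] = \frac{4 w + 4}{6 w^{3} + 15 w^{2} + 6 w}
d/dw[G] - f(w) = \frac{- 16 w^{3} - 20 w^{2} - 4 w + 4}{12 w^{6} + 24 w^{5} - 15 w^{4} - 30 w^{3} + 3 w^{2} + 6 w} != 0.

Invalid: d/dw[G] - f = \frac{- 16 w^{3} - 20 w^{2} - 4 w + 4}{12 w^{6} + 24 w^{5} - 15 w^{4} - 30 w^{3} + 3 w^{2} + 6 w}, which is not 0.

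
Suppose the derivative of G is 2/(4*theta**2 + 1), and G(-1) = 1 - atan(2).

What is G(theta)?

G(theta) = atan(2*theta) + 1

Any candidate G(theta) must reproduce the stated G'(theta) exactly.
A general antiderivative is atan(2*theta) + C.
The condition gives C = 1 - atan(2) - (-atan(2)) = 1.
So G(theta) = atan(2*theta) + 1.
Check: d/dtheta[atan(2*theta) + 1] = 2/(4*theta**2 + 1) = G'(theta).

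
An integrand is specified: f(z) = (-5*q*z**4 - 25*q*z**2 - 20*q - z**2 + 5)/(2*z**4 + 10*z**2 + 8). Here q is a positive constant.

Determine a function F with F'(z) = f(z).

Since d/dz undoes antidifferentiation here, F'(z) = f(z) is required of F(z).
Check: d/dz[-5*q*z/2 - 3*atan(z/2)/4 + atan(z)] = (-5*q*z**4 - 25*q*z**2 - 20*q - z**2 + 5)/(2*z**4 + 10*z**2 + 8) = f(z).

An antiderivative is F(z) = -5*q*z/2 - 3*atan(z/2)/4 + atan(z).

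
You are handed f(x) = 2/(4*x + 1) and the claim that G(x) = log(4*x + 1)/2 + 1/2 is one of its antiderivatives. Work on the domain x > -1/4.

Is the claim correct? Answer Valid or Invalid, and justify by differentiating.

Valid - the claim checks out under differentiation.

d/dx[G] = 2/(4*x + 1)
This equals f(x) exactly, so the claim holds.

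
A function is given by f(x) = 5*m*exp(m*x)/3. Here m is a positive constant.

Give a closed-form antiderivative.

An antiderivative is F(x) = 5*exp(m*x)/3.

Whatever form F(x) takes, F'(x) = f(x) is non-negotiable.
Check: d/dx[5*exp(m*x)/3] = 5*m*exp(m*x)/3 = f(x).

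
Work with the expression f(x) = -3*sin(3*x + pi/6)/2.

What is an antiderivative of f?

An antiderivative is F(x) = cos(3*x + pi/6)/2.

Recover f(x) by differentiating a candidate F(x); any mismatch rules it out.
Check: d/dx[cos(3*x + pi/6)/2] = -3*sin(3*x + pi/6)/2 = f(x).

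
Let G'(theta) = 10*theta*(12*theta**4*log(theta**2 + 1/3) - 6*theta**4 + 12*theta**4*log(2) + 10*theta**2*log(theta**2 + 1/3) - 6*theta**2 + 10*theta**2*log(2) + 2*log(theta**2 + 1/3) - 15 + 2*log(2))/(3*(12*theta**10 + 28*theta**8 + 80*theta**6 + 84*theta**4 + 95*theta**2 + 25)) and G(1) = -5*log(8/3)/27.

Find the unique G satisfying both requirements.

Recognize the product-rule pattern: G'(theta) = u'v + uv' with u = -5/(3*(2*theta**4 + 2*theta**2 + 5)), v = log(2*theta**2 + 2/3), so integration by parts undoes it.
A general antiderivative is -5*log(2*theta**2 + 2/3)/(3*(2*theta**4 + 2*theta**2 + 5)) + C.
The condition gives C = -5*log(8/3)/27 - (-5*log(8/3)/27) = 0.
So G(theta) = -5*log(2*theta**2 + 2/3)/(3*(2*theta**4 + 2*theta**2 + 5)).
Check: d/dtheta[-5*log(2*theta**2 + 2/3)/(3*(2*theta**4 + 2*theta**2 + 5))] = (120*theta**5*log(theta**2 + 1/3) - 60*theta**5 + 120*theta**5*log(2) + 100*theta**3*log(theta**2 + 1/3) - 60*theta**3 + 100*theta**3*log(2) + 20*theta*log(theta**2 + 1/3) - 150*theta + 20*theta*log(2))/(36*theta**10 + 84*theta**8 + 240*theta**6 + 252*theta**4 + 285*theta**2 + 75), which equals G'(theta).

G(theta) = -5*log(2*theta**2 + 2/3)/(3*(2*theta**4 + 2*theta**2 + 5))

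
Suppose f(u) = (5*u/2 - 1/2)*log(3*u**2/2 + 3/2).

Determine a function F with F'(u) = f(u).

Differentiate the proposed F(u) back; it has to land on f(u) exactly.
Check: d/du[(5*u**2*log(3*u**2/2 + 3/2) - 5*u**2 - 2*u*log(3*u**2/2 + 3/2) + 4*u + 5*log(u**2 + 1) - 4*atan(u))/4] = 5*u*log(u**2 + 1)/2 - 5*u*log(2)/2 + 5*u*log(3)/2 - log(u**2 + 1)/2 - log(3)/2 + log(2)/2, which equals f(u).

An antiderivative is F(u) = (5*u**2*log(3*u**2/2 + 3/2) - 5*u**2 - 2*u*log(3*u**2/2 + 3/2) + 4*u + 5*log(u**2 + 1) - 4*atan(u))/4.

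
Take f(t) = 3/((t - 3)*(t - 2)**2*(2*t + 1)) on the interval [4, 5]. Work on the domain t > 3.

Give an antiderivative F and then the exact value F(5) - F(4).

The denominator factors as (t - 3)*(t - 2)**2*(2*t + 1); partial fractions split f into directly integrable pieces: -24/(175*(2*t + 1)) - 9/(25*(t - 2)) - 3/(5*(t - 2)**2) + 3/(7*(t - 3)).
F(t) = 3*log(t - 3)/7 - 9*log(t - 2)/25 - 12*log(t + 1/2)/175 + 3/(5*t - 10) is an antiderivative of f.
Check: d/dt[3*log(t - 3)/7 - 9*log(t - 2)/25 - 12*log(t + 1/2)/175 + 3/(5*t - 10)] = 3/(2*t**4 - 13*t**3 + 25*t**2 - 8*t - 12), which equals f(t).
F(5) = -9*log(3)/25 - 12*log(11/2)/175 + 1/5 + 3*log(2)/7; F(4) = -9*log(2)/25 - 12*log(9/2)/175 + 3/10.
Integral = F(5) - F(4) = -9*log(3)/25 - 12*log(11/2)/175 - 1/10 + 12*log(9/2)/175 + 138*log(2)/175.

Antiderivative: F(t) = 3*log(t - 3)/7 - 9*log(t - 2)/25 - 12*log(t + 1/2)/175 + 3/(5*t - 10); value = -9*log(3)/25 - 12*log(11/2)/175 - 1/10 + 12*log(9/2)/175 + 138*log(2)/175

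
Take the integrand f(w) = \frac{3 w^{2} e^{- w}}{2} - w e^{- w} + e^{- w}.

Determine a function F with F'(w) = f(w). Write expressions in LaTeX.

f has the shape u'v + uv' for u = - \frac{3 w^{2}}{2} - 2 w - 3 and v = e^{- w} — it is the derivative of the product u*v.
Check: d/dw[\frac{\left(- 3 w^{2} - 4 w - 6\right) e^{- w}}{2}] = \frac{\left(3 w^{2} - 2 w + 2\right) e^{- w}}{2}, which equals f(w).

An antiderivative is F(w) = \frac{\left(- 3 w^{2} - 4 w - 6\right) e^{- w}}{2}.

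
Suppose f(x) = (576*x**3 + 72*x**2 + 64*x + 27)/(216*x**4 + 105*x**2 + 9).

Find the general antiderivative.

Any candidate F(x) must reproduce f(x) exactly when differentiated.
Check: d/dx[4*log(4*x**2 + 3/2)/3 + atan(3*x)] = (576*x**3 + 72*x**2 + 64*x + 27)/(216*x**4 + 105*x**2 + 9) = f(x).

F(x) = 4*log(4*x**2 + 3/2)/3 + atan(3*x) + C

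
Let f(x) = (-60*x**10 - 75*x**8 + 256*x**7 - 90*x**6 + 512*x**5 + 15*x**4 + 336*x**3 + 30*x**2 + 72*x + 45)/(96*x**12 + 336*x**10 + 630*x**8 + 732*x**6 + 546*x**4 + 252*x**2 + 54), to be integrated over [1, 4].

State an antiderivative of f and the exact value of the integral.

Antiderivative: F(x) = (-16*x**2 + 15*x*(x**4 + x**2 + 1) - 12)/(6*(4*x**2 + 3)*(x**4 + x**2 + 1)); value = 145/12194

Recover f(x) by differentiating a candidate F(x); any mismatch rules it out.
F(x) = (-16*x**2 + 15*x*(x**4 + x**2 + 1) - 12)/(6*(4*x**2 + 3)*(x**4 + x**2 + 1)) is an antiderivative of f.
Check: d/dx[(-16*x**2 + 15*x*(x**4 + x**2 + 1) - 12)/(6*(4*x**2 + 3)*(x**4 + x**2 + 1))] = (-60*x**10 - 75*x**8 + 256*x**7 - 90*x**6 + 512*x**5 + 15*x**4 + 336*x**3 + 30*x**2 + 72*x + 45)/(96*x**12 + 336*x**10 + 630*x**8 + 732*x**6 + 546*x**4 + 252*x**2 + 54) = f(x).
F(4) = 8056/54873; F(1) = 17/126.
Integral = F(4) - F(1) = 145/12194.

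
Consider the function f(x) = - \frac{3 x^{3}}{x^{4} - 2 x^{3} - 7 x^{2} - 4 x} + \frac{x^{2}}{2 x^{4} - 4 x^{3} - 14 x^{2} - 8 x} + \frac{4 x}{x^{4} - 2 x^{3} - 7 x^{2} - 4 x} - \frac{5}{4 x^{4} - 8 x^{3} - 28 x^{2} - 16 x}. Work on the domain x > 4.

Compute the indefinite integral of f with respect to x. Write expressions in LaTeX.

F(x) = \frac{5 \log{\left(x \right)}}{16} - \frac{677 \log{\left(x - 4 \right)}}{400} - \frac{81 \log{\left(x + 1 \right)}}{50} + \frac{7}{20 x + 20} + C

Factor the denominator (4 x \left(x - 4\right) \left(x + 1\right)^{2}) and decompose: f = - \frac{81}{50 \left(x + 1\right)} - \frac{7}{20 \left(x + 1\right)^{2}} - \frac{677}{400 \left(x - 4\right)} + \frac{5}{16 x}; each piece integrates to a log, atan, or power term.
Check: d/dx[\frac{5 \log{\left(x \right)}}{16} - \frac{677 \log{\left(x - 4 \right)}}{400} - \frac{81 \log{\left(x + 1 \right)}}{50} + \frac{7}{20 x + 20}] = \frac{- 12 x^{3} + 2 x^{2} + 16 x - 5}{4 x^{4} - 8 x^{3} - 28 x^{2} - 16 x}, which equals f(x).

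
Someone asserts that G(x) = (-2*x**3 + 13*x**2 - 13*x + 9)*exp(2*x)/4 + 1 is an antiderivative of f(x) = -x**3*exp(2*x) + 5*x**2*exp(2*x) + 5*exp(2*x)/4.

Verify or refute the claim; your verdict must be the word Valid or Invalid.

d/dx[G] = -x**3*exp(2*x) + 5*x**2*exp(2*x) + 5*exp(2*x)/4
This equals f(x) exactly, so the claim holds.

Valid: G'(x) = f(x).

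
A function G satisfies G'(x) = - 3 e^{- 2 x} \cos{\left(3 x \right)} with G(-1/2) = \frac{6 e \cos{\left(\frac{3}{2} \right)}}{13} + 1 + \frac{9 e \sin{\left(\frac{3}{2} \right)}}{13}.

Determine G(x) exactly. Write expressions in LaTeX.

Recover the given G'(x) by differentiating a candidate G(x); any mismatch rules it out.
A general antiderivative is - \frac{9 e^{- 2 x} \sin{\left(3 x \right)}}{13} + \frac{6 e^{- 2 x} \cos{\left(3 x \right)}}{13} + C.
The condition gives C = \frac{6 e \cos{\left(\frac{3}{2} \right)}}{13} + 1 + \frac{9 e \sin{\left(\frac{3}{2} \right)}}{13} - (\frac{6 e \cos{\left(\frac{3}{2} \right)}}{13} + \frac{9 e \sin{\left(\frac{3}{2} \right)}}{13}) = 1.
So G(x) = \frac{\left(13 e^{2 x} - 9 \sin{\left(3 x \right)} + 6 \cos{\left(3 x \right)}\right) e^{- 2 x}}{13}.
Check: d/dx[\frac{\left(13 e^{2 x} - 9 \sin{\left(3 x \right)} + 6 \cos{\left(3 x \right)}\right) e^{- 2 x}}{13}] = - 3 e^{- 2 x} \cos{\left(3 x \right)} = G'(x).

G(x) = \frac{\left(13 e^{2 x} - 9 \sin{\left(3 x \right)} + 6 \cos{\left(3 x \right)}\right) e^{- 2 x}}{13}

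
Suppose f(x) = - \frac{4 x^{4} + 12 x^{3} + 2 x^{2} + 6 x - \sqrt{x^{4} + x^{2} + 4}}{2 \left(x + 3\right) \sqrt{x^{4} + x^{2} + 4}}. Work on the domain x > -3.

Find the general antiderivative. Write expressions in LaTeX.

F(x) = - \sqrt{x^{4} + x^{2} + 4} + \frac{\log{\left(x + 3 \right)}}{2} + C

Any candidate F(x) must reproduce f(x) exactly when differentiated.
Check: d/dx[- \sqrt{x^{4} + x^{2} + 4} + \frac{\log{\left(x + 3 \right)}}{2}] = \frac{- 4 x^{4} - 12 x^{3} - 2 x^{2} - 6 x + \sqrt{x^{4} + x^{2} + 4}}{2 x \sqrt{x^{4} + x^{2} + 4} + 6 \sqrt{x^{4} + x^{2} + 4}}, which equals f(x).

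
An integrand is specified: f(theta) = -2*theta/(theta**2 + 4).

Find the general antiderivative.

F(theta) = -log(theta**2/2 + 2) + C

The substitution u = theta**2/2 + 2 works: f is exactly (dF/du)*(du/dtheta) for that inner function.
Check: d/dtheta[-log(theta**2/2 + 2)] = -2*theta/(theta**2 + 4) = f(theta).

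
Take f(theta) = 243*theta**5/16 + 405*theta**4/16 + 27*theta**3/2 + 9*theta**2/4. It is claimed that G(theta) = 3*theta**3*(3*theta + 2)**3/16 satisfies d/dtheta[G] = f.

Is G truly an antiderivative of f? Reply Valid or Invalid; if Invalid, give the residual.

Invalid: d/dtheta[G] - f = 243*theta**5/16 + 405*theta**4/16 + 27*theta**3/2 + 9*theta**2/4, which is not 0.

d/dtheta[G] = 243*theta**5/8 + 405*theta**4/8 + 27*theta**3 + 9*theta**2/2
d/dtheta[G] - f(theta) = 243*theta**5/16 + 405*theta**4/16 + 27*theta**3/2 + 9*theta**2/4 != 0.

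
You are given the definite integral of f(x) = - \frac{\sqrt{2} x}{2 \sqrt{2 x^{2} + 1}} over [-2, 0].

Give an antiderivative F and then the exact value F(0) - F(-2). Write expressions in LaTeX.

The substitution u = 4 x^{2} + 2 works: f is exactly (dF/du)*(du/dx) for that inner function.
F(x) = - \frac{\sqrt{4 x^{2} + 2}}{4} is an antiderivative of f.
Check: d/dx[- \frac{\sqrt{4 x^{2} + 2}}{4}] = - \frac{\sqrt{2} x}{2 \sqrt{2 x^{2} + 1}} = f(x).
F(0) = - \frac{\sqrt{2}}{4}; F(-2) = - \frac{3 \sqrt{2}}{4}.
Integral = F(0) - F(-2) = \frac{\sqrt{2}}{2}.

Antiderivative: F(x) = - \frac{\sqrt{4 x^{2} + 2}}{4}; value = \frac{\sqrt{2}}{2}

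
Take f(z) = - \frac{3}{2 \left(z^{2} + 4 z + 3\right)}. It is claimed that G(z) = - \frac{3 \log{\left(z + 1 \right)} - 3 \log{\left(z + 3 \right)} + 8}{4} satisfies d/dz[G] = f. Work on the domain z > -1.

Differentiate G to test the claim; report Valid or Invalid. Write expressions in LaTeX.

Valid: G'(z) = f(z).

d/dz[G] = - \frac{3}{2 z^{2} + 8 z + 6}
This equals f(z) exactly, so the claim holds.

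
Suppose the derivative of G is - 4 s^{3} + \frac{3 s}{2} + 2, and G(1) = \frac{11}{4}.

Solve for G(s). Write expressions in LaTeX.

G(s) = - s^{4} + \frac{3 s^{2}}{4} + 2 s + 1

Integrate term by term and add the pieces.
A general antiderivative is - s^{4} + \frac{3 s^{2}}{4} + 2 s + C.
The condition gives C = \frac{11}{4} - (\frac{7}{4}) = 1.
So G(s) = - s^{4} + \frac{3 s^{2}}{4} + 2 s + 1.
Check: d/ds[- s^{4} + \frac{3 s^{2}}{4} + 2 s + 1] = - 4 s^{3} + \frac{3 s}{2} + 2 = G'(s).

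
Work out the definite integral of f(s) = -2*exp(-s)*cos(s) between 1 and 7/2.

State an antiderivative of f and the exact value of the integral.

Differentiate the proposed F(s) back; it has to land on f(s) exactly.
F(s) = (-sin(s) + cos(s))*exp(-s) is an antiderivative of f.
Check: d/ds[(-sin(s) + cos(s))*exp(-s)] = -2*exp(-s)*cos(s) = f(s).
F(7/2) = exp(-7/2)*cos(7/2) - exp(-7/2)*sin(7/2); F(1) = -exp(-1)*sin(1) + exp(-1)*cos(1).
Integral = F(7/2) - F(1) = -exp(-1)*cos(1) + exp(-7/2)*cos(7/2) - exp(-7/2)*sin(7/2) + exp(-1)*sin(1).

Antiderivative: F(s) = (-sin(s) + cos(s))*exp(-s); value = -exp(-1)*cos(1) + exp(-7/2)*cos(7/2) - exp(-7/2)*sin(7/2) + exp(-1)*sin(1)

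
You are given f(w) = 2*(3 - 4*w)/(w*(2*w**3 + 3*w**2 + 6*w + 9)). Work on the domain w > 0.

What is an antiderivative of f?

The denominator factors as w*(2*w + 3)*(w**2 + 3); partial fractions split f into directly integrable pieces: 2*(5*w - 18)/(21*(w**2 + 3)) - 16/(7*(2*w + 3)) + 2/(3*w).
Check: d/dw[-(-14*log(w) + 24*log(w + 3/2) - 5*log(w**2 + 3) + 12*sqrt(3)*atan(sqrt(3)*w/3))/21] = (6 - 8*w)/(2*w**4 + 3*w**3 + 6*w**2 + 9*w), which equals f(w).

An antiderivative is F(w) = -(-14*log(w) + 24*log(w + 3/2) - 5*log(w**2 + 3) + 12*sqrt(3)*atan(sqrt(3)*w/3))/21.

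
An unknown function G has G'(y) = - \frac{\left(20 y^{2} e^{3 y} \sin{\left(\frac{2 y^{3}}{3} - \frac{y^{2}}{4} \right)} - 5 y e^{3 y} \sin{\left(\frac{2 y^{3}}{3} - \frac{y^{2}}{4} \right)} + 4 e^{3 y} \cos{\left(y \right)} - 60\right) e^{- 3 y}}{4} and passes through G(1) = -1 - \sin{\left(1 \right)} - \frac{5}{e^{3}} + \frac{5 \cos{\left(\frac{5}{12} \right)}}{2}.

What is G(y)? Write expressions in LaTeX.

A candidate passes only if d/dy[G] lands on the given G'(y) exactly.
A general antiderivative is - \sin{\left(y \right)} + \frac{5 \cos{\left(\frac{2 y^{3}}{3} - \frac{y^{2}}{4} \right)}}{2} - 5 e^{- 3 y} + C.
The condition gives C = -1 - \sin{\left(1 \right)} - \frac{5}{e^{3}} + \frac{5 \cos{\left(\frac{5}{12} \right)}}{2} - (- \sin{\left(1 \right)} - \frac{5}{e^{3}} + \frac{5 \cos{\left(\frac{5}{12} \right)}}{2}) = -1.
So G(y) = \frac{\left(- 2 e^{3 y} \sin{\left(y \right)} + 5 e^{3 y} \cos{\left(\frac{2 y^{3}}{3} - \frac{y^{2}}{4} \right)} - 2 e^{3 y} - 10\right) e^{- 3 y}}{2}.
Check: d/dy[\frac{\left(- 2 e^{3 y} \sin{\left(y \right)} + 5 e^{3 y} \cos{\left(\frac{2 y^{3}}{3} - \frac{y^{2}}{4} \right)} - 2 e^{3 y} - 10\right) e^{- 3 y}}{2}] = \frac{\left(- 20 y^{2} e^{3 y} \sin{\left(\frac{2 y^{3}}{3} - \frac{y^{2}}{4} \right)} + 5 y e^{3 y} \sin{\left(\frac{2 y^{3}}{3} - \frac{y^{2}}{4} \right)} - 4 e^{3 y} \cos{\left(y \right)} + 60\right) e^{- 3 y}}{4}, which equals G'(y).

G(y) = \frac{\left(- 2 e^{3 y} \sin{\left(y \right)} + 5 e^{3 y} \cos{\left(\frac{2 y^{3}}{3} - \frac{y^{2}}{4} \right)} - 2 e^{3 y} - 10\right) e^{- 3 y}}{2}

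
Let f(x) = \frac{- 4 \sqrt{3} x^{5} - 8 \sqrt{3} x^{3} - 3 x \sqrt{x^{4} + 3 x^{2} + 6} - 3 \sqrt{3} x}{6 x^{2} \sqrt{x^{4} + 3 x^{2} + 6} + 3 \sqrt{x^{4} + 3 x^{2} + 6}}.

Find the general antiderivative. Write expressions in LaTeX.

Since d/dx undoes antidifferentiation here, F'(x) = f(x) is required of F(x).
Check: d/dx[- \sqrt{\frac{x^{4}}{3} + x^{2} + 2} - \frac{\log{\left(2 x^{2} + 1 \right)}}{4}] = \frac{- 4 \sqrt{3} x^{5} - 8 \sqrt{3} x^{3} - 3 x \sqrt{x^{4} + 3 x^{2} + 6} - 3 \sqrt{3} x}{6 x^{2} \sqrt{x^{4} + 3 x^{2} + 6} + 3 \sqrt{x^{4} + 3 x^{2} + 6}} = f(x).

F(x) = - \sqrt{\frac{x^{4}}{3} + x^{2} + 2} - \frac{\log{\left(2 x^{2} + 1 \right)}}{4} + C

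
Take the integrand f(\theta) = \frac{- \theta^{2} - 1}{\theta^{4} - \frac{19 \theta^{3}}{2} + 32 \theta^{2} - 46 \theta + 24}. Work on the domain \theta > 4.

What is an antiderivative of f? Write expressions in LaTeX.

An antiderivative is F(\theta) = - \frac{17 \theta \log{\left(\theta - 4 \right)} + 35 \theta \log{\left(\theta - 2 \right)} - 52 \theta \log{\left(\theta - \frac{3}{2} \right)} - 34 \log{\left(\theta - 4 \right)} - 70 \log{\left(\theta - 2 \right)} + 104 \log{\left(\theta - \frac{3}{2} \right)} + 50}{10 \left(\theta - 2\right)}.

Factor the denominator (\left(\theta - 4\right) \left(\theta - 2\right)^{2} \left(2 \theta - 3\right)) and decompose: f = \frac{52}{5 \left(2 \theta - 3\right)} - \frac{7}{2 \left(\theta - 2\right)} + \frac{5}{\left(\theta - 2\right)^{2}} - \frac{17}{10 \left(\theta - 4\right)}; each piece integrates to a log, atan, or power term.
Check: d/d\theta[- \frac{17 \theta \log{\left(\theta - 4 \right)} + 35 \theta \log{\left(\theta - 2 \right)} - 52 \theta \log{\left(\theta - \frac{3}{2} \right)} - 34 \log{\left(\theta - 4 \right)} - 70 \log{\left(\theta - 2 \right)} + 104 \log{\left(\theta - \frac{3}{2} \right)} + 50}{10 \left(\theta - 2\right)}] = \frac{- 2 \theta^{2} - 2}{2 \theta^{4} - 19 \theta^{3} + 64 \theta^{2} - 92 \theta + 48}, which equals f(\theta).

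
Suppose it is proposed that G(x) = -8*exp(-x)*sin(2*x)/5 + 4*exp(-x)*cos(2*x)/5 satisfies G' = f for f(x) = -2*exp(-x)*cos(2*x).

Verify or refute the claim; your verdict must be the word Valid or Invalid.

Invalid: d/dx[G] - f = -2*exp(-x)*cos(2*x), which is not 0.

d/dx[G] = -4*exp(-x)*cos(2*x)
d/dx[G] - f(x) = -2*exp(-x)*cos(2*x) != 0.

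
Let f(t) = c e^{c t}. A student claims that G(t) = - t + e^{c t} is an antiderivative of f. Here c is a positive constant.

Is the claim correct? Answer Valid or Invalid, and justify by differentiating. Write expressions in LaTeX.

d/dt[G] = c e^{c t} - 1
d/dt[G] - f(t) = -1 != 0.

Invalid: d/dt[G] - f = -1, which is not 0.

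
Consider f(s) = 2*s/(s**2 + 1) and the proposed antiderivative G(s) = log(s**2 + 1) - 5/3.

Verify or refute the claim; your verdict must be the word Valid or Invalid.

d/ds[G] = 2*s/(s**2 + 1)
This equals f(s) exactly, so the claim holds.

Valid. The derivative of G reproduces f.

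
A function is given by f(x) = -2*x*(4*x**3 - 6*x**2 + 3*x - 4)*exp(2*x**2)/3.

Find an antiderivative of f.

An antiderivative is F(x) = (-4*x**3 + 6*x**2 + 1)*exp(2*x**2)/6.

Recognize the product-rule pattern: f = u'v + uv' with u = -2*x**3/3 + x**2 + 1/6, v = exp(2*x**2), so integration by parts undoes it.
Check: d/dx[(-4*x**3 + 6*x**2 + 1)*exp(2*x**2)/6] = -8*x**4*exp(2*x**2)/3 + 4*x**3*exp(2*x**2) - 2*x**2*exp(2*x**2) + 8*x*exp(2*x**2)/3, which equals f(x).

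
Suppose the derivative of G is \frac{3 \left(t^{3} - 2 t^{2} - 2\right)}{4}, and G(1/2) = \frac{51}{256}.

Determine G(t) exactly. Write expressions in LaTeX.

A candidate passes only if d/dt[G] lands on the given G'(t) exactly.
A general antiderivative is \frac{3 t^{4}}{16} - \frac{t^{3}}{2} - \frac{3 t}{2} + C.
The condition gives C = \frac{51}{256} - (- \frac{205}{256}) = 1.
So G(t) = \frac{3 t^{4} - 8 t^{3} - 24 t + 16}{16}.
Check: d/dt[\frac{3 t^{4} - 8 t^{3} - 24 t + 16}{16}] = \frac{3 t^{3}}{4} - \frac{3 t^{2}}{2} - \frac{3}{2}, which equals G'(t).

G(t) = \frac{3 t^{4} - 8 t^{3} - 24 t + 16}{16}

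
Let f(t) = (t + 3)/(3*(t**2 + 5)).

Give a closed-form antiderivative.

Any candidate F(t) must reproduce f(t) exactly when differentiated.
Check: d/dt[log(t**2 + 5)/6 + sqrt(5)*atan(sqrt(5)*t/5)/5] = (t + 3)/(3*t**2 + 15), which equals f(t).

An antiderivative is F(t) = log(t**2 + 5)/6 + sqrt(5)*atan(sqrt(5)*t/5)/5.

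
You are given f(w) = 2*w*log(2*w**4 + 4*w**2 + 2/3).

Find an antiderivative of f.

An antiderivative is F(w) = w**2*log(w**4 + 2*w**2 + 1/3) - 2*w**2 + w**2*log(2) - sqrt(6)*log(w**2 - sqrt(6)/3 + 1)/3 + log(w**2 - sqrt(6)/3 + 1) + sqrt(6)*log(w**2 + sqrt(6)/3 + 1)/3 + log(w**2 + sqrt(6)/3 + 1).

Whatever form F(w) takes, F'(w) = f(w) is non-negotiable.
Check: d/dw[w**2*log(w**4 + 2*w**2 + 1/3) - 2*w**2 + w**2*log(2) - sqrt(6)*log(w**2 - sqrt(6)/3 + 1)/3 + log(w**2 - sqrt(6)/3 + 1) + sqrt(6)*log(w**2 + sqrt(6)/3 + 1)/3 + log(w**2 + sqrt(6)/3 + 1)] = 2*w*log(w**4 + 2*w**2 + 1/3) + 2*w*log(2), which equals f(w).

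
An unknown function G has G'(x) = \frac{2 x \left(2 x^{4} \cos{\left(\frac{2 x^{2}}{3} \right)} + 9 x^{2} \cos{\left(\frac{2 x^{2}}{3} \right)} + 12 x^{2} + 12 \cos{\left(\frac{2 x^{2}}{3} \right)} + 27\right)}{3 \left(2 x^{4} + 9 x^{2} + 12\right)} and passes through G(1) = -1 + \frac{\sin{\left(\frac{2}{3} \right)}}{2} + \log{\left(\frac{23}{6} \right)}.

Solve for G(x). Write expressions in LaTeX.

Check a candidate G(x) by differentiating: d/dx[G] must match the given G'(x).
A general antiderivative is \log{\left(\frac{x^{4}}{3} + \frac{3 x^{2}}{2} + 2 \right)} + \frac{\sin{\left(\frac{2 x^{2}}{3} \right)}}{2} + C.
The condition gives C = -1 + \frac{\sin{\left(\frac{2}{3} \right)}}{2} + \log{\left(\frac{23}{6} \right)} - (\frac{\sin{\left(\frac{2}{3} \right)}}{2} + \log{\left(\frac{23}{6} \right)}) = -1.
So G(x) = \log{\left(\frac{x^{4}}{3} + \frac{3 x^{2}}{2} + 2 \right)} + \frac{\sin{\left(\frac{2 x^{2}}{3} \right)}}{2} - 1.
Check: d/dx[\log{\left(\frac{x^{4}}{3} + \frac{3 x^{2}}{2} + 2 \right)} + \frac{\sin{\left(\frac{2 x^{2}}{3} \right)}}{2} - 1] = \frac{4 x^{5} \cos{\left(\frac{2 x^{2}}{3} \right)} + 18 x^{3} \cos{\left(\frac{2 x^{2}}{3} \right)} + 24 x^{3} + 24 x \cos{\left(\frac{2 x^{2}}{3} \right)} + 54 x}{6 x^{4} + 27 x^{2} + 36}, which equals G'(x).

G(x) = \log{\left(\frac{x^{4}}{3} + \frac{3 x^{2}}{2} + 2 \right)} + \frac{\sin{\left(\frac{2 x^{2}}{3} \right)}}{2} - 1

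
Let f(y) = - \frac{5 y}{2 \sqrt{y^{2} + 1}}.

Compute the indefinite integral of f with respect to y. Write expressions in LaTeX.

f matches the chain-rule pattern g'(h)*h' with inner function h(y) = y^{2} + 1; substituting u = h(y) collapses the integral.
Check: d/dy[- \frac{5 \sqrt{y^{2} + 1}}{2}] = - \frac{5 y}{2 \sqrt{y^{2} + 1}} = f(y).

F(y) = - \frac{5 \sqrt{y^{2} + 1}}{2} + C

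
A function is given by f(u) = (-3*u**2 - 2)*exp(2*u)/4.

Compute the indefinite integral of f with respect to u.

F(u) = (-6*u**2 + 6*u - 7)*exp(2*u)/16 + C

f has the shape v'r + vr' for v = -3*u**2/8 + 3*u/8 - 7/16 and r = exp(2*u) — it is the derivative of the product v*r.
Check: d/du[(-6*u**2 + 6*u - 7)*exp(2*u)/16] = -3*u**2*exp(2*u)/4 - exp(2*u)/2, which equals f(u).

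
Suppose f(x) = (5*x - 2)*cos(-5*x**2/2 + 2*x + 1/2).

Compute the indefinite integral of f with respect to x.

The substitution u = -5*x**2/2 + 2*x + 1/2 works: f is exactly (dF/du)*(du/dx) for that inner function.
Check: d/dx[-sin(-5*x**2/2 + 2*x + 1/2)] = 5*x*cos(-5*x**2/2 + 2*x + 1/2) - 2*cos(-5*x**2/2 + 2*x + 1/2), which equals f(x).

F(x) = -sin(-5*x**2/2 + 2*x + 1/2) + C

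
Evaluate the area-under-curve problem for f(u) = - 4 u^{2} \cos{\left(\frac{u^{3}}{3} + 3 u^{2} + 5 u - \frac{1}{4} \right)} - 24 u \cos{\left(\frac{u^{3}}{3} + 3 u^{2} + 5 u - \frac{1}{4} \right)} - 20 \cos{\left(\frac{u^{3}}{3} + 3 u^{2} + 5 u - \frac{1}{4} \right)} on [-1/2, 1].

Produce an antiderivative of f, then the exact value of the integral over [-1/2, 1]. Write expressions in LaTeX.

The substitution w = \frac{u^{3}}{3} + 3 u^{2} + 5 u - \frac{1}{4} works: f is exactly (dF/dw)*(dw/du) for that inner function.
F(u) = - 4 \sin{\left(\frac{u^{3}}{3} + 3 u^{2} + 5 u - \frac{1}{4} \right)} is an antiderivative of f.
Check: d/du[- 4 \sin{\left(\frac{u^{3}}{3} + 3 u^{2} + 5 u - \frac{1}{4} \right)}] = - 4 u^{2} \cos{\left(\frac{u^{3}}{3} + 3 u^{2} + 5 u - \frac{1}{4} \right)} - 24 u \cos{\left(\frac{u^{3}}{3} + 3 u^{2} + 5 u - \frac{1}{4} \right)} - 20 \cos{\left(\frac{u^{3}}{3} + 3 u^{2} + 5 u - \frac{1}{4} \right)} = f(u).
F(1) = - 4 \sin{\left(\frac{97}{12} \right)}; F(-1/2) = 4 \sin{\left(\frac{49}{24} \right)}.
Integral = F(1) - F(-1/2) = - 4 \sin{\left(\frac{97}{12} \right)} - 4 \sin{\left(\frac{49}{24} \right)}.

Antiderivative: F(u) = - 4 \sin{\left(\frac{u^{3}}{3} + 3 u^{2} + 5 u - \frac{1}{4} \right)}; value = - 4 \sin{\left(\frac{97}{12} \right)} - 4 \sin{\left(\frac{49}{24} \right)}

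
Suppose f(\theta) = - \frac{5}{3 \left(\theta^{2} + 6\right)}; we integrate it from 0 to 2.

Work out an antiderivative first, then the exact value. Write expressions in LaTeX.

Antiderivative: F(\theta) = - \frac{5 \sqrt{6} \operatorname{atan}{\left(\frac{\sqrt{6} \theta}{6} \right)}}{18}; value = - \frac{5 \sqrt{6} \operatorname{atan}{\left(\frac{\sqrt{6}}{3} \right)}}{18}

For F(\theta) to be correct the identity F'(\theta) - f(\theta) = 0 must hold.
F(\theta) = - \frac{5 \sqrt{6} \operatorname{atan}{\left(\frac{\sqrt{6} \theta}{6} \right)}}{18} is an antiderivative of f.
Check: d/d\theta[- \frac{5 \sqrt{6} \operatorname{atan}{\left(\frac{\sqrt{6} \theta}{6} \right)}}{18}] = - \frac{5}{3 \theta^{2} + 18}, which equals f(\theta).
F(2) = - \frac{5 \sqrt{6} \operatorname{atan}{\left(\frac{\sqrt{6}}{3} \right)}}{18}; F(0) = 0.
Integral = F(2) - F(0) = - \frac{5 \sqrt{6} \operatorname{atan}{\left(\frac{\sqrt{6}}{3} \right)}}{18}.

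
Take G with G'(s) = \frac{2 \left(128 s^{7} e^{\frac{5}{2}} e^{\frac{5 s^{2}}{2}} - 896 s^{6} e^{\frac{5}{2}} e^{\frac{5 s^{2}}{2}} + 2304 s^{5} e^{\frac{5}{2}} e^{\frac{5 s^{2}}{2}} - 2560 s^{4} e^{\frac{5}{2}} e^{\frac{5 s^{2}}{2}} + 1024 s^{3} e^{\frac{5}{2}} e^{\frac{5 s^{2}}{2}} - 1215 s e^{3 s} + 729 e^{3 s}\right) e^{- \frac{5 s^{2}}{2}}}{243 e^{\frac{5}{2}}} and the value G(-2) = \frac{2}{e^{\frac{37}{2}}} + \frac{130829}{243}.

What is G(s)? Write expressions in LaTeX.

G(s) = \frac{2 \left(\frac{2 s^{2}}{3} - \frac{4 s}{3}\right)^{4}}{3} + 2 e^{- \frac{5 s^{2}}{2} + 3 s - \frac{5}{2}} - 1

The proposed G(s) is checked by its d/ds: the result must match the given G'(s).
A general antiderivative is \frac{2 \left(\frac{2 s^{2}}{3} - \frac{4 s}{3}\right)^{4}}{3} + 2 e^{- \frac{5 s^{2}}{2} + 3 s - \frac{5}{2}} + C.
The condition gives C = \frac{2}{e^{\frac{37}{2}}} + \frac{130829}{243} - (\frac{2}{e^{\frac{37}{2}}} + \frac{131072}{243}) = -1.
So G(s) = \frac{2 \left(\frac{2 s^{2}}{3} - \frac{4 s}{3}\right)^{4}}{3} + 2 e^{- \frac{5 s^{2}}{2} + 3 s - \frac{5}{2}} - 1.
Check: d/ds[\frac{2 \left(\frac{2 s^{2}}{3} - \frac{4 s}{3}\right)^{4}}{3} + 2 e^{- \frac{5 s^{2}}{2} + 3 s - \frac{5}{2}} - 1] = \frac{\left(256 s^{7} e^{\frac{5}{2}} e^{- 3 s} e^{\frac{5 s^{2}}{2}} - 1792 s^{6} e^{\frac{5}{2}} e^{- 3 s} e^{\frac{5 s^{2}}{2}} + 4608 s^{5} e^{\frac{5}{2}} e^{- 3 s} e^{\frac{5 s^{2}}{2}} - 5120 s^{4} e^{\frac{5}{2}} e^{- 3 s} e^{\frac{5 s^{2}}{2}} + 2048 s^{3} e^{\frac{5}{2}} e^{- 3 s} e^{\frac{5 s^{2}}{2}} - 2430 s + 1458\right) e^{3 s} e^{- \frac{5 s^{2}}{2}}}{243 e^{\frac{5}{2}}}, which equals G'(s).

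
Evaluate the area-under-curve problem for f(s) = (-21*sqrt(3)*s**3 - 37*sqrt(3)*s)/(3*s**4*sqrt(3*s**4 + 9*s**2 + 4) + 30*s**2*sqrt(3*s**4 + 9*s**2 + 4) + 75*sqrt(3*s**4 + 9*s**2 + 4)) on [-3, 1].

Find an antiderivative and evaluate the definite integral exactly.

Antiderivative: F(s) = -sqrt(s**4 + 3*s**2 + 4/3)/(s**2 + 5); value = -2*sqrt(3)/9 + sqrt(246)/21

f has the shape u'v + uv' for u = -1/(s**2 + 5) and v = sqrt(s**4 + 3*s**2 + 4/3) — it is the derivative of the product u*v.
F(s) = -sqrt(s**4 + 3*s**2 + 4/3)/(s**2 + 5) is an antiderivative of f.
Check: d/ds[-sqrt(s**4 + 3*s**2 + 4/3)/(s**2 + 5)] = (-21*s**3 - 37*s)/(sqrt(3)*s**4*sqrt(3*s**4 + 9*s**2 + 4) + 10*sqrt(3)*s**2*sqrt(3*s**4 + 9*s**2 + 4) + 25*sqrt(3)*sqrt(3*s**4 + 9*s**2 + 4)), which equals f(s).
F(1) = -2*sqrt(3)/9; F(-3) = -sqrt(246)/21.
Integral = F(1) - F(-3) = -2*sqrt(3)/9 + sqrt(246)/21.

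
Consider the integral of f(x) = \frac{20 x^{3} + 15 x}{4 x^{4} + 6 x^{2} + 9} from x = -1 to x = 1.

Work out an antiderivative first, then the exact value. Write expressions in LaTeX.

The substitution u = \frac{2 x^{4}}{3} + x^{2} + \frac{3}{2} works: f is exactly (dF/du)*(du/dx) for that inner function.
F(x) = \frac{5 \log{\left(\frac{2 x^{4}}{3} + x^{2} + \frac{3}{2} \right)}}{4} is an antiderivative of f.
Check: d/dx[\frac{5 \log{\left(\frac{2 x^{4}}{3} + x^{2} + \frac{3}{2} \right)}}{4}] = \frac{20 x^{3} + 15 x}{4 x^{4} + 6 x^{2} + 9} = f(x).
F(1) = \frac{5 \log{\left(\frac{19}{6} \right)}}{4}; F(-1) = \frac{5 \log{\left(\frac{19}{6} \right)}}{4}.
Integral = F(1) - F(-1) = 0.

Antiderivative: F(x) = \frac{5 \log{\left(\frac{2 x^{4}}{3} + x^{2} + \frac{3}{2} \right)}}{4}; value = 0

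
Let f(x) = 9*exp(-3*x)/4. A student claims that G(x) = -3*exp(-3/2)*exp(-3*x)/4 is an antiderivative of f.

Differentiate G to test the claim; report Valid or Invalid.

Invalid: d/dx[G] - f = (9 - 9*exp(3/2))*exp(-3/2)*exp(-3*x)/4, which is not 0.

d/dx[G] = 9*exp(-3/2)*exp(-3*x)/4
d/dx[G] - f(x) = (9 - 9*exp(3/2))*exp(-3/2)*exp(-3*x)/4 != 0.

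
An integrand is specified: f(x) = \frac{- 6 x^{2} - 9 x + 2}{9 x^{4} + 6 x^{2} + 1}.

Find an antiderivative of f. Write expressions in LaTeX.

An antiderivative is F(x) = \frac{2 x}{3 x^{2} + 1} + \frac{1}{2 x^{2} + \frac{2}{3}}.

Recognize the product-rule pattern: f = u'v + uv' with u = \frac{1}{x^{2} + \frac{1}{3}}, v = \frac{2 x}{3} + \frac{1}{2}, so integration by parts undoes it.
Check: d/dx[\frac{2 x}{3 x^{2} + 1} + \frac{1}{2 x^{2} + \frac{2}{3}}] = \frac{- 6 x^{2} - 9 x + 2}{9 x^{4} + 6 x^{2} + 1} = f(x).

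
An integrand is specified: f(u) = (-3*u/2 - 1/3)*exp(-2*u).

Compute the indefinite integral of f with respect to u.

f has the shape v'r + vr' for v = 3*u/4 + 13/24 and r = exp(-2*u) — it is the derivative of the product v*r.
Check: d/du[(18*u + 13)*exp(-2*u)/24] = (-9*u - 2)*exp(-2*u)/6, which equals f(u).

F(u) = (18*u + 13)*exp(-2*u)/24 + C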